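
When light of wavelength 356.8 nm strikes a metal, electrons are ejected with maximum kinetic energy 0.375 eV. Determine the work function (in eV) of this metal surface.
3.10 eV

From Einstein's photoelectric equation: KE_max = hf - φ = hc/λ - φ

Rearranging for φ:
φ = hc/λ - KE_max

Calculate photon energy:
E_photon = hc/λ = 3.4749 eV

Therefore:
φ = 3.4749 - 0.375 = 3.10 eV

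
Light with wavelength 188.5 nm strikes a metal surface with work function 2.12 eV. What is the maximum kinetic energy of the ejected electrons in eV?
4.4574 eV

Using Einstein's photoelectric equation: KE_max = hf - φ = hc/λ - φ

First, calculate the photon energy:
E_photon = hc/λ = (6.626×10⁻³⁴ J·s)(3×10⁸ m/s) / (188.5×10⁻⁹ m)
E_photon = 6.5774 eV

Then, the maximum kinetic energy:
KE_max = E_photon - φ = 6.5774 eV - 2.12 eV = 4.4574 eV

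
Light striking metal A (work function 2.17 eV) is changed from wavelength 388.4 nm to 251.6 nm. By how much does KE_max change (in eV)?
1.7357 eV

Using Einstein's equation: KE_max = hc/λ - φ

For λ₁ = 388.4 nm:
KE₁ = hc/λ₁ - φ = 3.1922 - 2.17 = 1.0222 eV

For λ₂ = 251.6 nm:
KE₂ = hc/λ₂ - φ = 4.9278 - 2.17 = 2.7578 eV

Change in KE:
ΔKE = KE₂ - KE₁ = 2.7578 - 1.0222 = 1.7357 eV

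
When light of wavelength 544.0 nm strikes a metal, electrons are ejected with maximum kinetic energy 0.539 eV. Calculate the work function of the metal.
1.74 eV

From Einstein's photoelectric equation: KE_max = hf - φ = hc/λ - φ

Rearranging for φ:
φ = hc/λ - KE_max

Calculate photon energy:
E_photon = hc/λ = 2.2791 eV

Therefore:
φ = 2.2791 - 0.539 = 1.74 eV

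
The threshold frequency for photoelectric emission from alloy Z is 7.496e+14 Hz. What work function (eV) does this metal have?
3.10 eV

At the threshold frequency, photon energy equals work function:
φ = hf₀

Calculating:
φ = (6.626×10⁻³⁴ J·s)(7.496e+14 Hz)
φ = 3.10 eV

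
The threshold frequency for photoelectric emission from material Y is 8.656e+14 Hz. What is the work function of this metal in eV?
3.58 eV

At the threshold frequency, photon energy equals work function:
φ = hf₀

Calculating:
φ = (6.626×10⁻³⁴ J·s)(8.656e+14 Hz)
φ = 3.58 eV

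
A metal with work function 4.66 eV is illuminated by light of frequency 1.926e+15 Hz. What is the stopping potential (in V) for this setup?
3.3053 V

The stopping potential V_s satisfies: eV_s = KE_max

First, find KE_max using Einstein's equation:
E_photon = hf = (6.626×10⁻³⁴ J·s)(1.926e+15 Hz) = 7.9653 eV
KE_max = E_photon - φ = 7.9653 - 4.66 = 3.3053 eV

Since eV_s = KE_max:
V_s = KE_max/e = 3.3053 V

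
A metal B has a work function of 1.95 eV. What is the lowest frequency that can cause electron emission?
4.7151e+14 Hz

The threshold frequency is when the photon energy equals the work function:
hf₀ = φ

Solving for f₀:
f₀ = φ/h = (1.95 eV × 1.602×10⁻¹⁹ J/eV) / (6.626×10⁻³⁴ J·s)
f₀ = 4.7151e+14 Hz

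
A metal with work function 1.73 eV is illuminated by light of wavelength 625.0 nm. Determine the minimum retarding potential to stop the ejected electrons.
0.2537 V

The stopping potential V_s satisfies: eV_s = KE_max

First, find KE_max using Einstein's equation:
E_photon = hc/λ = 1.9837 eV
KE_max = E_photon - φ = 1.9837 - 1.73 = 0.2537 eV

Since eV_s = KE_max:
V_s = KE_max/e = 0.2537 V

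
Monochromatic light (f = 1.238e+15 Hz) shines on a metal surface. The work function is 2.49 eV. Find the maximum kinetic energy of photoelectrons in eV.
2.6300 eV

Using Einstein's photoelectric equation: KE_max = hf - φ

First, calculate the photon energy:
E_photon = hf = (6.626×10⁻³⁴ J·s)(1.238e+15 Hz)
E_photon = 5.1200 eV

Then, the maximum kinetic energy:
KE_max = E_photon - φ = 5.1200 eV - 2.49 eV = 2.6300 eV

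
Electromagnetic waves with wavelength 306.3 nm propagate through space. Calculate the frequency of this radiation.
9.7875e+14 Hz

Using the wave equation: c = fλ

Solving for frequency:
f = c/λ = (3×10⁸ m/s) / (306.3×10⁻⁹ m)
f = 9.7875e+14 Hz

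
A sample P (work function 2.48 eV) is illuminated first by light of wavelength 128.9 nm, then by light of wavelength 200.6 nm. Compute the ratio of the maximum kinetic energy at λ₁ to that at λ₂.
1.9290

Using Einstein's equation: KE_max = hc/λ - φ

For λ₁ = 128.9 nm:
E₁ = hc/λ₁ = 9.6186 eV
KE₁ = E₁ - φ = 9.6186 - 2.48 = 7.1386 eV

For λ₂ = 200.6 nm:
E₂ = hc/λ₂ = 6.1807 eV
KE₂ = E₂ - φ = 6.1807 - 2.48 = 3.7007 eV

Ratio: KE₁/KE₂ = 7.1386/3.7007 = 1.9290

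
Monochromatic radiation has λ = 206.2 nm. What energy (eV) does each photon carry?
6.0128 eV

Using E = hf = hc/λ:

E = hc/λ = (6.626×10⁻³⁴ J·s)(3×10⁸ m/s) / (206.2×10⁻⁹ m)
E = 6.0128 eV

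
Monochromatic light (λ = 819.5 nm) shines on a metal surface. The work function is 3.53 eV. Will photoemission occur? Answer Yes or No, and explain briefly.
No

For photoemission, the photon energy must exceed the work function.

Photon energy: E = hc/λ = 1.5129 eV
Work function: φ = 3.53 eV

Since E_photon (1.5129 eV) < φ (3.53 eV), photoemission will NOT occur.
The threshold wavelength is λ₀ = hc/φ = 351.2 nm.
Since 819.5 nm > 351.2 nm, the photons lack sufficient energy.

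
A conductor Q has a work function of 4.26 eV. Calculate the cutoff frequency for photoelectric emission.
1.0301e+15 Hz

The threshold frequency is when the photon energy equals the work function:
hf₀ = φ

Solving for f₀:
f₀ = φ/h = (4.26 eV × 1.602×10⁻¹⁹ J/eV) / (6.626×10⁻³⁴ J·s)
f₀ = 1.0301e+15 Hz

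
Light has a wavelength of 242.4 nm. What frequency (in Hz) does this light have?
1.2368e+15 Hz

Using the wave equation: c = fλ

Solving for frequency:
f = c/λ = (3×10⁸ m/s) / (242.4×10⁻⁹ m)
f = 1.2368e+15 Hz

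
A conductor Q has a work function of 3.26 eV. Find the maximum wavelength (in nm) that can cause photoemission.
380.32 nm

The threshold wavelength is when the photon energy equals the work function:
hc/λ₀ = φ

Solving for λ₀:
λ₀ = hc/φ = (6.626×10⁻³⁴ J·s)(3×10⁸ m/s) / (3.26 eV × 1.602×10⁻¹⁹ J/eV)
λ₀ = 380.32 nm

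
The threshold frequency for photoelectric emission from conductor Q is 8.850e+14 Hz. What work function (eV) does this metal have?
3.66 eV

At the threshold frequency, photon energy equals work function:
φ = hf₀

Calculating:
φ = (6.626×10⁻³⁴ J·s)(8.850e+14 Hz)
φ = 3.66 eV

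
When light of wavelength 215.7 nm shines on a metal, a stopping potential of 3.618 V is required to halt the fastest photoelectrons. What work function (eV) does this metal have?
2.13 eV

The stopping potential gives the maximum kinetic energy: KE_max = eV_s = 3.618 eV

From Einstein's photoelectric equation: KE_max = hc/λ - φ
Rearranging: φ = hc/λ - KE_max

Calculate photon energy:
E_photon = hc/λ = (6.626×10⁻³⁴ J·s)(3×10⁸ m/s) / (215.7×10⁻⁹ m) = 5.7480 eV

Therefore:
φ = 5.7480 - 3.618 = 2.13 eV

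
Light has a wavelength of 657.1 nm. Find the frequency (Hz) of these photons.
4.5624e+14 Hz

Using the wave equation: c = fλ

Solving for frequency:
f = c/λ = (3×10⁸ m/s) / (657.1×10⁻⁹ m)
f = 4.5624e+14 Hz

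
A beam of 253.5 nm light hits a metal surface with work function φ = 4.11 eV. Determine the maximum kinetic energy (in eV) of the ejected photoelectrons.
0.7809 eV

Using Einstein's photoelectric equation: KE_max = hf - φ = hc/λ - φ

First, calculate the photon energy:
E_photon = hc/λ = (6.626×10⁻³⁴ J·s)(3×10⁸ m/s) / (253.5×10⁻⁹ m)
E_photon = 4.8909 eV

Then, the maximum kinetic energy:
KE_max = E_photon - φ = 4.8909 eV - 4.11 eV = 0.7809 eV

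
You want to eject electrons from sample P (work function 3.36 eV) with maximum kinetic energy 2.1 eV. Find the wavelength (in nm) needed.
227.08 nm

From Einstein's equation: KE_max = hc/λ - φ

Rearranging for λ:
hc/λ = KE_max + φ
λ = hc/(KE_max + φ)

Required photon energy:
E_photon = KE_max + φ = 2.1 + 3.36 = 5.46 eV

Required wavelength:
λ = hc/E_photon = (6.626×10⁻³⁴)(3×10⁸) / (5.46 × 1.602×10⁻¹⁹)
λ = 227.08 nm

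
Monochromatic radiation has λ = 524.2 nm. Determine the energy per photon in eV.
2.3652 eV

Using E = hf = hc/λ:

E = hc/λ = (6.626×10⁻³⁴ J·s)(3×10⁸ m/s) / (524.2×10⁻⁹ m)
E = 2.3652 eV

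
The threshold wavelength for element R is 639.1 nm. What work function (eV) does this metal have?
1.94 eV

At the threshold wavelength, photon energy equals work function:
φ = hc/λ₀

Calculating:
φ = (6.626×10⁻³⁴ J·s)(3×10⁸ m/s) / (639.1×10⁻⁹ m)
φ = 1.94 eV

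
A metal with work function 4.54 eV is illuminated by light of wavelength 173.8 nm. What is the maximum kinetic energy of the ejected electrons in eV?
2.5937 eV

Using Einstein's photoelectric equation: KE_max = hf - φ = hc/λ - φ

First, calculate the photon energy:
E_photon = hc/λ = (6.626×10⁻³⁴ J·s)(3×10⁸ m/s) / (173.8×10⁻⁹ m)
E_photon = 7.1337 eV

Then, the maximum kinetic energy:
KE_max = E_photon - φ = 7.1337 eV - 4.54 eV = 2.5937 eV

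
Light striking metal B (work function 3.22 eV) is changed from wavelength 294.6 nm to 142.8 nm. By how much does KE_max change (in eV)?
4.4738 eV

Using Einstein's equation: KE_max = hc/λ - φ

For λ₁ = 294.6 nm:
KE₁ = hc/λ₁ - φ = 4.2086 - 3.22 = 0.9886 eV

For λ₂ = 142.8 nm:
KE₂ = hc/λ₂ - φ = 8.6824 - 3.22 = 5.4624 eV

Change in KE:
ΔKE = KE₂ - KE₁ = 5.4624 - 0.9886 = 4.4738 eV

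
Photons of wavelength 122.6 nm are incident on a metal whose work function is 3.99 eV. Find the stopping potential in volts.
6.1229 V

The stopping potential V_s satisfies: eV_s = KE_max

First, find KE_max using Einstein's equation:
E_photon = hc/λ = 10.1129 eV
KE_max = E_photon - φ = 10.1129 - 3.99 = 6.1229 eV

Since eV_s = KE_max:
V_s = KE_max/e = 6.1229 V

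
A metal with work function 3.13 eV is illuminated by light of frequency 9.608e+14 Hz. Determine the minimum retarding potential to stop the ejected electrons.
0.8435 V

The stopping potential V_s satisfies: eV_s = KE_max

First, find KE_max using Einstein's equation:
E_photon = hf = (6.626×10⁻³⁴ J·s)(9.608e+14 Hz) = 3.9735 eV
KE_max = E_photon - φ = 3.9735 - 3.13 = 0.8435 eV

Since eV_s = KE_max:
V_s = KE_max/e = 0.8435 V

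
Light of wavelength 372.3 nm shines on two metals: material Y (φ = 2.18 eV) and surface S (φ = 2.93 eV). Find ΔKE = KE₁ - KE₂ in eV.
0.7500 eV

Using KE_max = hc/λ - φ for each metal:

Photon energy: E = hc/λ = 3.3302 eV

For material Y (φ₁ = 2.18 eV):
KE₁ = E - φ₁ = 3.3302 - 2.18 = 1.1502 eV

For surface S (φ₂ = 2.93 eV):
KE₂ = E - φ₂ = 3.3302 - 2.93 = 0.4002 eV

Difference:
ΔKE = KE₁ - KE₂ = 1.1502 - 0.4002 = 0.7500 eV

Note: The difference equals the difference in work functions: 2.93 - 2.18 = 0.75 eV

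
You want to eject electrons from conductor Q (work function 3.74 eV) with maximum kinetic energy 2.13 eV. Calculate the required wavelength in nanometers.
211.22 nm

From Einstein's equation: KE_max = hc/λ - φ

Rearranging for λ:
hc/λ = KE_max + φ
λ = hc/(KE_max + φ)

Required photon energy:
E_photon = KE_max + φ = 2.13 + 3.74 = 5.87 eV

Required wavelength:
λ = hc/E_photon = (6.626×10⁻³⁴)(3×10⁸) / (5.87 × 1.602×10⁻¹⁹)
λ = 211.22 nm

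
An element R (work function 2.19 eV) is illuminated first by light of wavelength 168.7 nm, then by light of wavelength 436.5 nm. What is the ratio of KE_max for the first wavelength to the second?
7.9324

Using Einstein's equation: KE_max = hc/λ - φ

For λ₁ = 168.7 nm:
E₁ = hc/λ₁ = 7.3494 eV
KE₁ = E₁ - φ = 7.3494 - 2.19 = 5.1594 eV

For λ₂ = 436.5 nm:
E₂ = hc/λ₂ = 2.8404 eV
KE₂ = E₂ - φ = 2.8404 - 2.19 = 0.6504 eV

Ratio: KE₁/KE₂ = 5.1594/0.6504 = 7.9324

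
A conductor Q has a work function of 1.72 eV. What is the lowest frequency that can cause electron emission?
4.1589e+14 Hz

The threshold frequency is when the photon energy equals the work function:
hf₀ = φ

Solving for f₀:
f₀ = φ/h = (1.72 eV × 1.602×10⁻¹⁹ J/eV) / (6.626×10⁻³⁴ J·s)
f₀ = 4.1589e+14 Hz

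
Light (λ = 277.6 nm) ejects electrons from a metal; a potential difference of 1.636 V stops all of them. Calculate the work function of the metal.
2.83 eV

The stopping potential gives the maximum kinetic energy: KE_max = eV_s = 1.636 eV

From Einstein's photoelectric equation: KE_max = hc/λ - φ
Rearranging: φ = hc/λ - KE_max

Calculate photon energy:
E_photon = hc/λ = (6.626×10⁻³⁴ J·s)(3×10⁸ m/s) / (277.6×10⁻⁹ m) = 4.4663 eV

Therefore:
φ = 4.4663 - 1.636 = 2.83 eV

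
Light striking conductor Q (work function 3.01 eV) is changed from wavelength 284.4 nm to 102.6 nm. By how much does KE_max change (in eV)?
7.7247 eV

Using Einstein's equation: KE_max = hc/λ - φ

For λ₁ = 284.4 nm:
KE₁ = hc/λ₁ - φ = 4.3595 - 3.01 = 1.3495 eV

For λ₂ = 102.6 nm:
KE₂ = hc/λ₂ - φ = 12.0842 - 3.01 = 9.0742 eV

Change in KE:
ΔKE = KE₂ - KE₁ = 9.0742 - 1.3495 = 7.7247 eV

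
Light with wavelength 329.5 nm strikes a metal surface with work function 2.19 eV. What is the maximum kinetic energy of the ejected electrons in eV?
1.5728 eV

Using Einstein's photoelectric equation: KE_max = hf - φ = hc/λ - φ

First, calculate the photon energy:
E_photon = hc/λ = (6.626×10⁻³⁴ J·s)(3×10⁸ m/s) / (329.5×10⁻⁹ m)
E_photon = 3.7628 eV

Then, the maximum kinetic energy:
KE_max = E_photon - φ = 3.7628 eV - 2.19 eV = 1.5728 eV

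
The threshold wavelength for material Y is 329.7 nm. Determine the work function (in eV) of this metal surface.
3.76 eV

At the threshold wavelength, photon energy equals work function:
φ = hc/λ₀

Calculating:
φ = (6.626×10⁻³⁴ J·s)(3×10⁸ m/s) / (329.7×10⁻⁹ m)
φ = 3.76 eV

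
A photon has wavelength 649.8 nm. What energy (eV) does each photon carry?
1.9080 eV

Using E = hf = hc/λ:

E = hc/λ = (6.626×10⁻³⁴ J·s)(3×10⁸ m/s) / (649.8×10⁻⁹ m)
E = 1.9080 eV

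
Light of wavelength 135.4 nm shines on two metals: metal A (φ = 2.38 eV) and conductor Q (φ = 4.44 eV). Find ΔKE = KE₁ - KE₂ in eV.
2.0600 eV

Using KE_max = hc/λ - φ for each metal:

Photon energy: E = hc/λ = 9.1569 eV

For metal A (φ₁ = 2.38 eV):
KE₁ = E - φ₁ = 9.1569 - 2.38 = 6.7769 eV

For conductor Q (φ₂ = 4.44 eV):
KE₂ = E - φ₂ = 9.1569 - 4.44 = 4.7169 eV

Difference:
ΔKE = KE₁ - KE₂ = 6.7769 - 4.7169 = 2.0600 eV

Note: The difference equals the difference in work functions: 4.44 - 2.38 = 2.06 eV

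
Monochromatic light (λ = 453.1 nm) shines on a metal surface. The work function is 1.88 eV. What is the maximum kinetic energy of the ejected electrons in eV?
0.8564 eV

Using Einstein's photoelectric equation: KE_max = hf - φ = hc/λ - φ

First, calculate the photon energy:
E_photon = hc/λ = (6.626×10⁻³⁴ J·s)(3×10⁸ m/s) / (453.1×10⁻⁹ m)
E_photon = 2.7364 eV

Then, the maximum kinetic energy:
KE_max = E_photon - φ = 2.7364 eV - 1.88 eV = 0.8564 eV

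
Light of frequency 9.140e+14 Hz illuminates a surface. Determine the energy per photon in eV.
3.7800 eV

Using E = hf:

E = hf = (6.626×10⁻³⁴ J·s)(9.140e+14 Hz)
E = 3.7800 eV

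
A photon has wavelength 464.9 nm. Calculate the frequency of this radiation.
6.4485e+14 Hz

Using the wave equation: c = fλ

Solving for frequency:
f = c/λ = (3×10⁸ m/s) / (464.9×10⁻⁹ m)
f = 6.4485e+14 Hz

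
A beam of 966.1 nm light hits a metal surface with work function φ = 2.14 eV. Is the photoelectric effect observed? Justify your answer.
No

For photoemission, the photon energy must exceed the work function.

Photon energy: E = hc/λ = 1.2833 eV
Work function: φ = 2.14 eV

Since E_photon (1.2833 eV) < φ (2.14 eV), photoemission will NOT occur.
The threshold wavelength is λ₀ = hc/φ = 579.4 nm.
Since 966.1 nm > 579.4 nm, the photons lack sufficient energy.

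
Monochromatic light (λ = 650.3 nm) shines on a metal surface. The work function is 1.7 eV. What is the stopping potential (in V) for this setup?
0.2066 V

The stopping potential V_s satisfies: eV_s = KE_max

First, find KE_max using Einstein's equation:
E_photon = hc/λ = 1.9066 eV
KE_max = E_photon - φ = 1.9066 - 1.7 = 0.2066 eV

Since eV_s = KE_max:
V_s = KE_max/e = 0.2066 V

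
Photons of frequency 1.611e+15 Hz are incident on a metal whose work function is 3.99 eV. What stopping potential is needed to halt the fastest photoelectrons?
2.6726 V

The stopping potential V_s satisfies: eV_s = KE_max

First, find KE_max using Einstein's equation:
E_photon = hf = (6.626×10⁻³⁴ J·s)(1.611e+15 Hz) = 6.6626 eV
KE_max = E_photon - φ = 6.6626 - 3.99 = 2.6726 eV

Since eV_s = KE_max:
V_s = KE_max/e = 2.6726 V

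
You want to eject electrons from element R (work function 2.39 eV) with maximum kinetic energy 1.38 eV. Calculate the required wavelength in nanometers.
328.87 nm

From Einstein's equation: KE_max = hc/λ - φ

Rearranging for λ:
hc/λ = KE_max + φ
λ = hc/(KE_max + φ)

Required photon energy:
E_photon = KE_max + φ = 1.38 + 2.39 = 3.77 eV

Required wavelength:
λ = hc/E_photon = (6.626×10⁻³⁴)(3×10⁸) / (3.77 × 1.602×10⁻¹⁹)
λ = 328.87 nm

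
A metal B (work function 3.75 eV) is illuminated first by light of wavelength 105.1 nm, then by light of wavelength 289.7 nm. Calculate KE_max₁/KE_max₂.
15.1899

Using Einstein's equation: KE_max = hc/λ - φ

For λ₁ = 105.1 nm:
E₁ = hc/λ₁ = 11.7968 eV
KE₁ = E₁ - φ = 11.7968 - 3.75 = 8.0468 eV

For λ₂ = 289.7 nm:
E₂ = hc/λ₂ = 4.2797 eV
KE₂ = E₂ - φ = 4.2797 - 3.75 = 0.5297 eV

Ratio: KE₁/KE₂ = 8.0468/0.5297 = 15.1899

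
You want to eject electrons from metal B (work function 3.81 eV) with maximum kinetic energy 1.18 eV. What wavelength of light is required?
248.47 nm

From Einstein's equation: KE_max = hc/λ - φ

Rearranging for λ:
hc/λ = KE_max + φ
λ = hc/(KE_max + φ)

Required photon energy:
E_photon = KE_max + φ = 1.18 + 3.81 = 4.99 eV

Required wavelength:
λ = hc/E_photon = (6.626×10⁻³⁴)(3×10⁸) / (4.99 × 1.602×10⁻¹⁹)
λ = 248.47 nm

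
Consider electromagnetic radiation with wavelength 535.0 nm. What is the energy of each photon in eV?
2.3175 eV

Using E = hf = hc/λ:

E = hc/λ = (6.626×10⁻³⁴ J·s)(3×10⁸ m/s) / (535.0×10⁻⁹ m)
E = 2.3175 eV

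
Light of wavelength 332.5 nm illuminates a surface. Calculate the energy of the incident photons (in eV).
3.7288 eV

Using E = hf = hc/λ:

E = hc/λ = (6.626×10⁻³⁴ J·s)(3×10⁸ m/s) / (332.5×10⁻⁹ m)
E = 3.7288 eV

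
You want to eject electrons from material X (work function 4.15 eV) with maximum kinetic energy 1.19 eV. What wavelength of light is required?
232.18 nm

From Einstein's equation: KE_max = hc/λ - φ

Rearranging for λ:
hc/λ = KE_max + φ
λ = hc/(KE_max + φ)

Required photon energy:
E_photon = KE_max + φ = 1.19 + 4.15 = 5.34 eV

Required wavelength:
λ = hc/E_photon = (6.626×10⁻³⁴)(3×10⁸) / (5.34 × 1.602×10⁻¹⁹)
λ = 232.18 nm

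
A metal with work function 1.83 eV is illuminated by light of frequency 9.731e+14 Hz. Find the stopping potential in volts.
2.1944 V

The stopping potential V_s satisfies: eV_s = KE_max

First, find KE_max using Einstein's equation:
E_photon = hf = (6.626×10⁻³⁴ J·s)(9.731e+14 Hz) = 4.0244 eV
KE_max = E_photon - φ = 4.0244 - 1.83 = 2.1944 eV

Since eV_s = KE_max:
V_s = KE_max/e = 2.1944 V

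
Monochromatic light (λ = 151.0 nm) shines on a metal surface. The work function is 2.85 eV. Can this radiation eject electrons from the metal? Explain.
Yes

For photoemission, the photon energy must exceed the work function.

Photon energy: E = hc/λ = 8.2109 eV
Work function: φ = 2.85 eV

Since E_photon (8.2109 eV) > φ (2.85 eV), photoemission WILL occur.
The threshold wavelength is λ₀ = hc/φ = 435.0 nm.
Since 151.0 nm < 435.0 nm, the light has sufficient energy.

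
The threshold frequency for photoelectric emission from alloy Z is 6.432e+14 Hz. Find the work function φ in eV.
2.66 eV

At the threshold frequency, photon energy equals work function:
φ = hf₀

Calculating:
φ = (6.626×10⁻³⁴ J·s)(6.432e+14 Hz)
φ = 2.66 eV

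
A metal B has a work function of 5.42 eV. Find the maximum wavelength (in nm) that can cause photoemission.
228.75 nm

The threshold wavelength is when the photon energy equals the work function:
hc/λ₀ = φ

Solving for λ₀:
λ₀ = hc/φ = (6.626×10⁻³⁴ J·s)(3×10⁸ m/s) / (5.42 eV × 1.602×10⁻¹⁹ J/eV)
λ₀ = 228.75 nm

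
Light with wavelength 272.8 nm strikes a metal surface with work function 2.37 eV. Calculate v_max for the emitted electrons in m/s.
8.7467e+05 m/s

First, find the maximum kinetic energy:
E_photon = hc/λ = 4.5449 eV
KE_max = E_photon - φ = 4.5449 - 2.37 = 2.1749 eV

Convert to Joules: KE_max = 2.1749 × 1.602×10⁻¹⁹ J = 3.4845e-19 J

Then use KE = ½mv² to find velocity:
v = √(2·KE/m) = √(2 × 3.4845e-19 J / 9.109e-31 kg)
v = 8.7467e+05 m/s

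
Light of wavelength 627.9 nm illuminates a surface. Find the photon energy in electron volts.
1.9746 eV

Using E = hf = hc/λ:

E = hc/λ = (6.626×10⁻³⁴ J·s)(3×10⁸ m/s) / (627.9×10⁻⁹ m)
E = 1.9746 eV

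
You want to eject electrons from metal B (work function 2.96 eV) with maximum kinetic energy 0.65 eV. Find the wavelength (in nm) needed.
343.45 nm

From Einstein's equation: KE_max = hc/λ - φ

Rearranging for λ:
hc/λ = KE_max + φ
λ = hc/(KE_max + φ)

Required photon energy:
E_photon = KE_max + φ = 0.65 + 2.96 = 3.61 eV

Required wavelength:
λ = hc/E_photon = (6.626×10⁻³⁴)(3×10⁸) / (3.61 × 1.602×10⁻¹⁹)
λ = 343.45 nm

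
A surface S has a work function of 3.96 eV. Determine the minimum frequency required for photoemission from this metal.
9.5752e+14 Hz

The threshold frequency is when the photon energy equals the work function:
hf₀ = φ

Solving for f₀:
f₀ = φ/h = (3.96 eV × 1.602×10⁻¹⁹ J/eV) / (6.626×10⁻³⁴ J·s)
f₀ = 9.5752e+14 Hz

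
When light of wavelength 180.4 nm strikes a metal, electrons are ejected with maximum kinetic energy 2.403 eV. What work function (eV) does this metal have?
4.47 eV

From Einstein's photoelectric equation: KE_max = hf - φ = hc/λ - φ

Rearranging for φ:
φ = hc/λ - KE_max

Calculate photon energy:
E_photon = hc/λ = 6.8727 eV

Therefore:
φ = 6.8727 - 2.403 = 4.47 eV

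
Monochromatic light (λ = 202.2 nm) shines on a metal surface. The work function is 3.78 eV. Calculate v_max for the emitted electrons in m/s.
9.0954e+05 m/s

First, find the maximum kinetic energy:
E_photon = hc/λ = 6.1318 eV
KE_max = E_photon - φ = 6.1318 - 3.78 = 2.3518 eV

Convert to Joules: KE_max = 2.3518 × 1.602×10⁻¹⁹ J = 3.7679e-19 J

Then use KE = ½mv² to find velocity:
v = √(2·KE/m) = √(2 × 3.7679e-19 J / 9.109e-31 kg)
v = 9.0954e+05 m/s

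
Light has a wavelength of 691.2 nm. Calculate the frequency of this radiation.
4.3373e+14 Hz

Using the wave equation: c = fλ

Solving for frequency:
f = c/λ = (3×10⁸ m/s) / (691.2×10⁻⁹ m)
f = 4.3373e+14 Hz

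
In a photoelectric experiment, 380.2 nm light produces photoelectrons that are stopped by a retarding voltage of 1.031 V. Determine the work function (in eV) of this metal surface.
2.23 eV

The stopping potential gives the maximum kinetic energy: KE_max = eV_s = 1.031 eV

From Einstein's photoelectric equation: KE_max = hc/λ - φ
Rearranging: φ = hc/λ - KE_max

Calculate photon energy:
E_photon = hc/λ = (6.626×10⁻³⁴ J·s)(3×10⁸ m/s) / (380.2×10⁻⁹ m) = 3.2610 eV

Therefore:
φ = 3.2610 - 1.031 = 2.23 eV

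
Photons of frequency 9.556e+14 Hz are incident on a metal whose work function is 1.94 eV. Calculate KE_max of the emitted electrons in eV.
2.0120 eV

Using Einstein's photoelectric equation: KE_max = hf - φ

First, calculate the photon energy:
E_photon = hf = (6.626×10⁻³⁴ J·s)(9.556e+14 Hz)
E_photon = 3.9520 eV

Then, the maximum kinetic energy:
KE_max = E_photon - φ = 3.9520 eV - 1.94 eV = 2.0120 eV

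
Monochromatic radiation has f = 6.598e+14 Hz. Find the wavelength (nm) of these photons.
454.37 nm

Using the wave equation: c = fλ

Solving for wavelength:
λ = c/f = (3×10⁸ m/s) / (6.598e+14 Hz)
λ = 454.37 nm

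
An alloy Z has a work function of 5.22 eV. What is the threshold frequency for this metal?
1.2622e+15 Hz

The threshold frequency is when the photon energy equals the work function:
hf₀ = φ

Solving for f₀:
f₀ = φ/h = (5.22 eV × 1.602×10⁻¹⁹ J/eV) / (6.626×10⁻³⁴ J·s)
f₀ = 1.2622e+15 Hz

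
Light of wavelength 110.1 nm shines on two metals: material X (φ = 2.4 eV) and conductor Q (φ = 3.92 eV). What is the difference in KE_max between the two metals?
1.5200 eV

Using KE_max = hc/λ - φ for each metal:

Photon energy: E = hc/λ = 11.2611 eV

For material X (φ₁ = 2.4 eV):
KE₁ = E - φ₁ = 11.2611 - 2.4 = 8.8611 eV

For conductor Q (φ₂ = 3.92 eV):
KE₂ = E - φ₂ = 11.2611 - 3.92 = 7.3411 eV

Difference:
ΔKE = KE₁ - KE₂ = 8.8611 - 7.3411 = 1.5200 eV

Note: The difference equals the difference in work functions: 3.92 - 2.4 = 1.52 eV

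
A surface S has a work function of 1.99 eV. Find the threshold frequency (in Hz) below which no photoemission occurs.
4.8118e+14 Hz

The threshold frequency is when the photon energy equals the work function:
hf₀ = φ

Solving for f₀:
f₀ = φ/h = (1.99 eV × 1.602×10⁻¹⁹ J/eV) / (6.626×10⁻³⁴ J·s)
f₀ = 4.8118e+14 Hz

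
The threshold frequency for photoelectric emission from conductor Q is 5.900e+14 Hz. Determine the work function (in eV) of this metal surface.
2.44 eV

At the threshold frequency, photon energy equals work function:
φ = hf₀

Calculating:
φ = (6.626×10⁻³⁴ J·s)(5.900e+14 Hz)
φ = 2.44 eV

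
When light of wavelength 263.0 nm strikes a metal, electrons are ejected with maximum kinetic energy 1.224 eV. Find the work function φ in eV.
3.49 eV

From Einstein's photoelectric equation: KE_max = hf - φ = hc/λ - φ

Rearranging for φ:
φ = hc/λ - KE_max

Calculate photon energy:
E_photon = hc/λ = 4.7142 eV

Therefore:
φ = 4.7142 - 1.224 = 3.49 eV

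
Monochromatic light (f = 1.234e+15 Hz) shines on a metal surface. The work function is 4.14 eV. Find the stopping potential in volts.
0.9634 V

The stopping potential V_s satisfies: eV_s = KE_max

First, find KE_max using Einstein's equation:
E_photon = hf = (6.626×10⁻³⁴ J·s)(1.234e+15 Hz) = 5.1034 eV
KE_max = E_photon - φ = 5.1034 - 4.14 = 0.9634 eV

Since eV_s = KE_max:
V_s = KE_max/e = 0.9634 V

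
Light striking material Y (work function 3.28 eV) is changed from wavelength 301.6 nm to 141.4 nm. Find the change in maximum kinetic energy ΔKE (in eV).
4.6574 eV

Using Einstein's equation: KE_max = hc/λ - φ

For λ₁ = 301.6 nm:
KE₁ = hc/λ₁ - φ = 4.1109 - 3.28 = 0.8309 eV

For λ₂ = 141.4 nm:
KE₂ = hc/λ₂ - φ = 8.7683 - 3.28 = 5.4883 eV

Change in KE:
ΔKE = KE₂ - KE₁ = 5.4883 - 0.8309 = 4.6574 eV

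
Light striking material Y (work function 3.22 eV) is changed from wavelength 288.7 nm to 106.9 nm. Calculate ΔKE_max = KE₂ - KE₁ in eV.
7.3036 eV

Using Einstein's equation: KE_max = hc/λ - φ

For λ₁ = 288.7 nm:
KE₁ = hc/λ₁ - φ = 4.2946 - 3.22 = 1.0746 eV

For λ₂ = 106.9 nm:
KE₂ = hc/λ₂ - φ = 11.5981 - 3.22 = 8.3781 eV

Change in KE:
ΔKE = KE₂ - KE₁ = 8.3781 - 1.0746 = 7.3036 eV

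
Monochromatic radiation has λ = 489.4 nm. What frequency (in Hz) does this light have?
6.1257e+14 Hz

Using the wave equation: c = fλ

Solving for frequency:
f = c/λ = (3×10⁸ m/s) / (489.4×10⁻⁹ m)
f = 6.1257e+14 Hz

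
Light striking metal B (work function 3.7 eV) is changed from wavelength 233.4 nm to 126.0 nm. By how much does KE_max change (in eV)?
4.5279 eV

Using Einstein's equation: KE_max = hc/λ - φ

For λ₁ = 233.4 nm:
KE₁ = hc/λ₁ - φ = 5.3121 - 3.7 = 1.6121 eV

For λ₂ = 126.0 nm:
KE₂ = hc/λ₂ - φ = 9.8400 - 3.7 = 6.1400 eV

Change in KE:
ΔKE = KE₂ - KE₁ = 6.1400 - 1.6121 = 4.5279 eV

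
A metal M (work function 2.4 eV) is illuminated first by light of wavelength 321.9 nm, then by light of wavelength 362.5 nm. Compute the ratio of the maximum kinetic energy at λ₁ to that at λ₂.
1.4228

Using Einstein's equation: KE_max = hc/λ - φ

For λ₁ = 321.9 nm:
E₁ = hc/λ₁ = 3.8516 eV
KE₁ = E₁ - φ = 3.8516 - 2.4 = 1.4516 eV

For λ₂ = 362.5 nm:
E₂ = hc/λ₂ = 3.4203 eV
KE₂ = E₂ - φ = 3.4203 - 2.4 = 1.0203 eV

Ratio: KE₁/KE₂ = 1.4516/1.0203 = 1.4228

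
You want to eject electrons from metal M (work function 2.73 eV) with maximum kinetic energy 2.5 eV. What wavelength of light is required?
237.06 nm

From Einstein's equation: KE_max = hc/λ - φ

Rearranging for λ:
hc/λ = KE_max + φ
λ = hc/(KE_max + φ)

Required photon energy:
E_photon = KE_max + φ = 2.5 + 2.73 = 5.23 eV

Required wavelength:
λ = hc/E_photon = (6.626×10⁻³⁴)(3×10⁸) / (5.23 × 1.602×10⁻¹⁹)
λ = 237.06 nm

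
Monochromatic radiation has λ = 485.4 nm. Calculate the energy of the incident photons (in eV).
2.5543 eV

Using E = hf = hc/λ:

E = hc/λ = (6.626×10⁻³⁴ J·s)(3×10⁸ m/s) / (485.4×10⁻⁹ m)
E = 2.5543 eV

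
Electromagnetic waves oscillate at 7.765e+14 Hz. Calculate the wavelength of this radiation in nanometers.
386.08 nm

Using the wave equation: c = fλ

Solving for wavelength:
λ = c/f = (3×10⁸ m/s) / (7.765e+14 Hz)
λ = 386.08 nm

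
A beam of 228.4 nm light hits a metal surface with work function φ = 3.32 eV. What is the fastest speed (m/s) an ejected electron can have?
8.6119e+05 m/s

First, find the maximum kinetic energy:
E_photon = hc/λ = 5.4284 eV
KE_max = E_photon - φ = 5.4284 - 3.32 = 2.1084 eV

Convert to Joules: KE_max = 2.1084 × 1.602×10⁻¹⁹ J = 3.3780e-19 J

Then use KE = ½mv² to find velocity:
v = √(2·KE/m) = √(2 × 3.3780e-19 J / 9.109e-31 kg)
v = 8.6119e+05 m/s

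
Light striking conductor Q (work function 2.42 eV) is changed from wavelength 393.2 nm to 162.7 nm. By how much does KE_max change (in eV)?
4.4672 eV

Using Einstein's equation: KE_max = hc/λ - φ

For λ₁ = 393.2 nm:
KE₁ = hc/λ₁ - φ = 3.1532 - 2.42 = 0.7332 eV

For λ₂ = 162.7 nm:
KE₂ = hc/λ₂ - φ = 7.6204 - 2.42 = 5.2004 eV

Change in KE:
ΔKE = KE₂ - KE₁ = 5.2004 - 0.7332 = 4.4672 eV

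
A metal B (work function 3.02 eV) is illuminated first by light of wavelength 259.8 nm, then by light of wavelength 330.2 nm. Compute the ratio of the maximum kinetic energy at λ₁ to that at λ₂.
2.3847

Using Einstein's equation: KE_max = hc/λ - φ

For λ₁ = 259.8 nm:
E₁ = hc/λ₁ = 4.7723 eV
KE₁ = E₁ - φ = 4.7723 - 3.02 = 1.7523 eV

For λ₂ = 330.2 nm:
E₂ = hc/λ₂ = 3.7548 eV
KE₂ = E₂ - φ = 3.7548 - 3.02 = 0.7348 eV

Ratio: KE₁/KE₂ = 1.7523/0.7348 = 2.3847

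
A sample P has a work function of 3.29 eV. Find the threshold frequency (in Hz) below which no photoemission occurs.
7.9552e+14 Hz

The threshold frequency is when the photon energy equals the work function:
hf₀ = φ

Solving for f₀:
f₀ = φ/h = (3.29 eV × 1.602×10⁻¹⁹ J/eV) / (6.626×10⁻³⁴ J·s)
f₀ = 7.9552e+14 Hz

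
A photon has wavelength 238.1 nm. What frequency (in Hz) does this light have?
1.2591e+15 Hz

Using the wave equation: c = fλ

Solving for frequency:
f = c/λ = (3×10⁸ m/s) / (238.1×10⁻⁹ m)
f = 1.2591e+15 Hz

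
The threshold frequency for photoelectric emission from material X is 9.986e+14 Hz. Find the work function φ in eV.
4.13 eV

At the threshold frequency, photon energy equals work function:
φ = hf₀

Calculating:
φ = (6.626×10⁻³⁴ J·s)(9.986e+14 Hz)
φ = 4.13 eV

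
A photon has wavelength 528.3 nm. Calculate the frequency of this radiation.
5.6747e+14 Hz

Using the wave equation: c = fλ

Solving for frequency:
f = c/λ = (3×10⁸ m/s) / (528.3×10⁻⁹ m)
f = 5.6747e+14 Hz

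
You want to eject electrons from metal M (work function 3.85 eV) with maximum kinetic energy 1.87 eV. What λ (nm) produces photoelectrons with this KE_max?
216.76 nm

From Einstein's equation: KE_max = hc/λ - φ

Rearranging for λ:
hc/λ = KE_max + φ
λ = hc/(KE_max + φ)

Required photon energy:
E_photon = KE_max + φ = 1.87 + 3.85 = 5.72 eV

Required wavelength:
λ = hc/E_photon = (6.626×10⁻³⁴)(3×10⁸) / (5.72 × 1.602×10⁻¹⁹)
λ = 216.76 nm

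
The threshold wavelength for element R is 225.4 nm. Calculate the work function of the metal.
5.50 eV

At the threshold wavelength, photon energy equals work function:
φ = hc/λ₀

Calculating:
φ = (6.626×10⁻³⁴ J·s)(3×10⁸ m/s) / (225.4×10⁻⁹ m)
φ = 5.50 eV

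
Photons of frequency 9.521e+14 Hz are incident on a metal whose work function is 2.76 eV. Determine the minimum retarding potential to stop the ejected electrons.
1.1776 V

The stopping potential V_s satisfies: eV_s = KE_max

First, find KE_max using Einstein's equation:
E_photon = hf = (6.626×10⁻³⁴ J·s)(9.521e+14 Hz) = 3.9376 eV
KE_max = E_photon - φ = 3.9376 - 2.76 = 1.1776 eV

Since eV_s = KE_max:
V_s = KE_max/e = 1.1776 V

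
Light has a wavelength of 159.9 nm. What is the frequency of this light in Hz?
1.8749e+15 Hz

Using the wave equation: c = fλ

Solving for frequency:
f = c/λ = (3×10⁸ m/s) / (159.9×10⁻⁹ m)
f = 1.8749e+15 Hz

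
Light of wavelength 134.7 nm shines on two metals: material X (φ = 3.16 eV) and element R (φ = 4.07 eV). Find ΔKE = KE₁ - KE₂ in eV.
0.9100 eV

Using KE_max = hc/λ - φ for each metal:

Photon energy: E = hc/λ = 9.2045 eV

For material X (φ₁ = 3.16 eV):
KE₁ = E - φ₁ = 9.2045 - 3.16 = 6.0445 eV

For element R (φ₂ = 4.07 eV):
KE₂ = E - φ₂ = 9.2045 - 4.07 = 5.1345 eV

Difference:
ΔKE = KE₁ - KE₂ = 6.0445 - 5.1345 = 0.9100 eV

Note: The difference equals the difference in work functions: 4.07 - 3.16 = 0.91 eV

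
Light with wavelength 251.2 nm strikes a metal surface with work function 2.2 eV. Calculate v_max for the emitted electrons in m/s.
9.8098e+05 m/s

First, find the maximum kinetic energy:
E_photon = hc/λ = 4.9357 eV
KE_max = E_photon - φ = 4.9357 - 2.2 = 2.7357 eV

Convert to Joules: KE_max = 2.7357 × 1.602×10⁻¹⁹ J = 4.3830e-19 J

Then use KE = ½mv² to find velocity:
v = √(2·KE/m) = √(2 × 4.3830e-19 J / 9.109e-31 kg)
v = 9.8098e+05 m/s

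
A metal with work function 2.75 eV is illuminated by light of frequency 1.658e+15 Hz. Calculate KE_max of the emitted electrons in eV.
4.1069 eV

Using Einstein's photoelectric equation: KE_max = hf - φ

First, calculate the photon energy:
E_photon = hf = (6.626×10⁻³⁴ J·s)(1.658e+15 Hz)
E_photon = 6.8569 eV

Then, the maximum kinetic energy:
KE_max = E_photon - φ = 6.8569 eV - 2.75 eV = 4.1069 eV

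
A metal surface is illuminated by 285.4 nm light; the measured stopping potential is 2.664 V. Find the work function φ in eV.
1.68 eV

The stopping potential gives the maximum kinetic energy: KE_max = eV_s = 2.664 eV

From Einstein's photoelectric equation: KE_max = hc/λ - φ
Rearranging: φ = hc/λ - KE_max

Calculate photon energy:
E_photon = hc/λ = (6.626×10⁻³⁴ J·s)(3×10⁸ m/s) / (285.4×10⁻⁹ m) = 4.3442 eV

Therefore:
φ = 4.3442 - 2.664 = 1.68 eV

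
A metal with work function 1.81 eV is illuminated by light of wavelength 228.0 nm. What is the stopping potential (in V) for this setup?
3.6279 V

The stopping potential V_s satisfies: eV_s = KE_max

First, find KE_max using Einstein's equation:
E_photon = hc/λ = 5.4379 eV
KE_max = E_photon - φ = 5.4379 - 1.81 = 3.6279 eV

Since eV_s = KE_max:
V_s = KE_max/e = 3.6279 V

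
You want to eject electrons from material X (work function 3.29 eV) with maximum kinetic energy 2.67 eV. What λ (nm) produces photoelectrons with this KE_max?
208.03 nm

From Einstein's equation: KE_max = hc/λ - φ

Rearranging for λ:
hc/λ = KE_max + φ
λ = hc/(KE_max + φ)

Required photon energy:
E_photon = KE_max + φ = 2.67 + 3.29 = 5.96 eV

Required wavelength:
λ = hc/E_photon = (6.626×10⁻³⁴)(3×10⁸) / (5.96 × 1.602×10⁻¹⁹)
λ = 208.03 nm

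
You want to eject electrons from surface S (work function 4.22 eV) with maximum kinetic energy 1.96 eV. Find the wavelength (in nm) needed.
200.62 nm

From Einstein's equation: KE_max = hc/λ - φ

Rearranging for λ:
hc/λ = KE_max + φ
λ = hc/(KE_max + φ)

Required photon energy:
E_photon = KE_max + φ = 1.96 + 4.22 = 6.18 eV

Required wavelength:
λ = hc/E_photon = (6.626×10⁻³⁴)(3×10⁸) / (6.18 × 1.602×10⁻¹⁹)
λ = 200.62 nm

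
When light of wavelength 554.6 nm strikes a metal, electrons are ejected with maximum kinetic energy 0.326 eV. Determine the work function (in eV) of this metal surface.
1.91 eV

From Einstein's photoelectric equation: KE_max = hf - φ = hc/λ - φ

Rearranging for φ:
φ = hc/λ - KE_max

Calculate photon energy:
E_photon = hc/λ = 2.2356 eV

Therefore:
φ = 2.2356 - 0.326 = 1.91 eV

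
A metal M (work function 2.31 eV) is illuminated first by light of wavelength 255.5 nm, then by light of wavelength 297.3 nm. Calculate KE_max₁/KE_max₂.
1.3667

Using Einstein's equation: KE_max = hc/λ - φ

For λ₁ = 255.5 nm:
E₁ = hc/λ₁ = 4.8526 eV
KE₁ = E₁ - φ = 4.8526 - 2.31 = 2.5426 eV

For λ₂ = 297.3 nm:
E₂ = hc/λ₂ = 4.1703 eV
KE₂ = E₂ - φ = 4.1703 - 2.31 = 1.8603 eV

Ratio: KE₁/KE₂ = 2.5426/1.8603 = 1.3667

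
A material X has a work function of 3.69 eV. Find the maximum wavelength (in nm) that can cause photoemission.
336.00 nm

The threshold wavelength is when the photon energy equals the work function:
hc/λ₀ = φ

Solving for λ₀:
λ₀ = hc/φ = (6.626×10⁻³⁴ J·s)(3×10⁸ m/s) / (3.69 eV × 1.602×10⁻¹⁹ J/eV)
λ₀ = 336.00 nm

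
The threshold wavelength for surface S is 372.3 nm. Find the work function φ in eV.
3.33 eV

At the threshold wavelength, photon energy equals work function:
φ = hc/λ₀

Calculating:
φ = (6.626×10⁻³⁴ J·s)(3×10⁸ m/s) / (372.3×10⁻⁹ m)
φ = 3.33 eV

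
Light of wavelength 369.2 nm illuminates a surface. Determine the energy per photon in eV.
3.3582 eV

Using E = hf = hc/λ:

E = hc/λ = (6.626×10⁻³⁴ J·s)(3×10⁸ m/s) / (369.2×10⁻⁹ m)
E = 3.3582 eV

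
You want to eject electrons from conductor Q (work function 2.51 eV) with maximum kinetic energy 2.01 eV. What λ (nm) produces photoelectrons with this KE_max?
274.30 nm

From Einstein's equation: KE_max = hc/λ - φ

Rearranging for λ:
hc/λ = KE_max + φ
λ = hc/(KE_max + φ)

Required photon energy:
E_photon = KE_max + φ = 2.01 + 2.51 = 4.52 eV

Required wavelength:
λ = hc/E_photon = (6.626×10⁻³⁴)(3×10⁸) / (4.52 × 1.602×10⁻¹⁹)
λ = 274.30 nm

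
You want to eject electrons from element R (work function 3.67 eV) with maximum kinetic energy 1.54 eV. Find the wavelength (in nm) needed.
237.97 nm

From Einstein's equation: KE_max = hc/λ - φ

Rearranging for λ:
hc/λ = KE_max + φ
λ = hc/(KE_max + φ)

Required photon energy:
E_photon = KE_max + φ = 1.54 + 3.67 = 5.21 eV

Required wavelength:
λ = hc/E_photon = (6.626×10⁻³⁴)(3×10⁸) / (5.21 × 1.602×10⁻¹⁹)
λ = 237.97 nm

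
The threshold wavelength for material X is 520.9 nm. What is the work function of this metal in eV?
2.38 eV

At the threshold wavelength, photon energy equals work function:
φ = hc/λ₀

Calculating:
φ = (6.626×10⁻³⁴ J·s)(3×10⁸ m/s) / (520.9×10⁻⁹ m)
φ = 2.38 eV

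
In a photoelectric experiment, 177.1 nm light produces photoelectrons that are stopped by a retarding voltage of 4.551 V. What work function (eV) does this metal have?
2.45 eV

The stopping potential gives the maximum kinetic energy: KE_max = eV_s = 4.551 eV

From Einstein's photoelectric equation: KE_max = hc/λ - φ
Rearranging: φ = hc/λ - KE_max

Calculate photon energy:
E_photon = hc/λ = (6.626×10⁻³⁴ J·s)(3×10⁸ m/s) / (177.1×10⁻⁹ m) = 7.0008 eV

Therefore:
φ = 7.0008 - 4.551 = 2.45 eV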